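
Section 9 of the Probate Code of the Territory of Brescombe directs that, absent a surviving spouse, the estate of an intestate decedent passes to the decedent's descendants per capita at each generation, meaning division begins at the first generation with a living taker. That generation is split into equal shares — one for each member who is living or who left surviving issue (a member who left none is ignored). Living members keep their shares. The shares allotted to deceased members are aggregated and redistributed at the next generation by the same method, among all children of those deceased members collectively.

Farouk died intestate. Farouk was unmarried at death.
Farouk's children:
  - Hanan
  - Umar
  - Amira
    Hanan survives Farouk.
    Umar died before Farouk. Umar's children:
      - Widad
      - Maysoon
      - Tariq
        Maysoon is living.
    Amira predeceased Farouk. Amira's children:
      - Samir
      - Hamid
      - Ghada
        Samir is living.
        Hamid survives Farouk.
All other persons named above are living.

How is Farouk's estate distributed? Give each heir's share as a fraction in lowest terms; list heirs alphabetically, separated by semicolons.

Ghada 1/9; Hamid 1/9; Hanan 1/3; Maysoon 1/9; Samir 1/9; Tariq 1/9; Widad 1/9

There is no surviving spouse, so the entire estate passes to Farouk's descendants per capita at each generation.
At generation 1 (Hanan, Umar, Amira) there are 3 shares of (1)/3 = 1/3 each.
Living: Hanan — each takes 1/3.
Deceased: Umar and Amira. Their combined 2/3 is pooled and carried to generation 2.
At generation 2 (Widad, Maysoon, Tariq, Samir, Hamid, Ghada) there are 6 shares of (2/3)/6 = 1/9 each.
Living: Widad, Maysoon, Tariq, Samir, Hamid, and Ghada — each takes 1/9.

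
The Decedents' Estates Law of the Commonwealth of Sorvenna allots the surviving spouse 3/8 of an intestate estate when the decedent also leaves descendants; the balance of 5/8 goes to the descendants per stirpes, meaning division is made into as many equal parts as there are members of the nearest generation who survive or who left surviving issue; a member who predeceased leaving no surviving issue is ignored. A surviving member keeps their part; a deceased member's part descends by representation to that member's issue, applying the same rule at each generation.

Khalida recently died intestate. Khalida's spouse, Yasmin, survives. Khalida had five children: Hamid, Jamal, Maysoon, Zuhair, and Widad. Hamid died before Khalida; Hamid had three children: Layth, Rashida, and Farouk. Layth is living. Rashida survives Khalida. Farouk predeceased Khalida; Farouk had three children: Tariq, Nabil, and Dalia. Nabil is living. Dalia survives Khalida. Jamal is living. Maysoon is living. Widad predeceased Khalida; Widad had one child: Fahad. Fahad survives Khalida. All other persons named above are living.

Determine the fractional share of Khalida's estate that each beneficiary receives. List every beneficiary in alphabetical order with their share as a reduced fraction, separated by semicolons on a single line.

Yasmin, as surviving spouse, takes 3/8.
The remaining 5/8 passes to Khalida's descendants per stirpes.
The 5/8 is divided into 5 equal shares of 1/8 among Hamid, Jamal, Maysoon, Zuhair, Widad.
Hamid predeceased; the 1/8 allotted to Hamid's branch passes to Hamid's issue by representation.
The 1/8 is divided into 3 equal shares of 1/24 among Layth, Rashida, Farouk.
Layth is living and takes 1/24.
Rashida is living and takes 1/24.
Farouk predeceased; the 1/24 allotted to Farouk's branch passes to Farouk's issue by representation.
The 1/24 is divided into 3 equal shares of 1/72 among Tariq, Nabil, Dalia.
Tariq is living and takes 1/72.
Nabil is living and takes 1/72.
Dalia is living and takes 1/72.
Jamal is living and takes 1/8.
Maysoon is living and takes 1/8.
Zuhair is living and takes 1/8.
Widad predeceased; the 1/8 allotted to Widad's branch passes to Widad's issue by representation.
Fahad is the sole taker at this level and receives the full 1/8.

Dalia 1/72; Fahad 1/8; Jamal 1/8; Layth 1/24; Maysoon 1/8; Nabil 1/72; Rashida 1/24; Tariq 1/72; Yasmin 3/8; Zuhair 1/8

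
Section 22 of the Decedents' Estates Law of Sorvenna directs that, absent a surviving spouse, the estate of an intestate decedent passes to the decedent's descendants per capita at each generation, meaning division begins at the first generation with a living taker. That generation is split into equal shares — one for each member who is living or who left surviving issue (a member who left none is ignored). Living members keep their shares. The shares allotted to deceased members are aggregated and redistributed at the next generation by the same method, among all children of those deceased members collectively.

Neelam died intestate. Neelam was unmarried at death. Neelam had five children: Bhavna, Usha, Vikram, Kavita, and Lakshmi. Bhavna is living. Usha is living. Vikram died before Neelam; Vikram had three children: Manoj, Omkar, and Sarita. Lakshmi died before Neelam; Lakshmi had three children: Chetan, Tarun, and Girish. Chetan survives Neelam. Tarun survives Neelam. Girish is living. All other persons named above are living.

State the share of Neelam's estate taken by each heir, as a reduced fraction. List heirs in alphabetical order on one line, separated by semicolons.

There is no surviving spouse, so the entire estate passes to Neelam's descendants per capita at each generation.
At generation 1 (Bhavna, Usha, Vikram, Kavita, Lakshmi) there are 5 shares of (1)/5 = 1/5 each.
Living: Bhavna, Usha, and Kavita — each takes 1/5.
Deceased: Vikram and Lakshmi. Their combined 2/5 is pooled and carried to generation 2.
At generation 2 (Manoj, Omkar, Sarita, Chetan, Tarun, Girish) there are 6 shares of (2/5)/6 = 1/15 each.
Living: Manoj, Omkar, Sarita, Chetan, Tarun, and Girish — each takes 1/15.

Bhavna 1/5; Chetan 1/15; Girish 1/15; Kavita 1/5; Manoj 1/15; Omkar 1/15; Sarita 1/15; Tarun 1/15; Usha 1/5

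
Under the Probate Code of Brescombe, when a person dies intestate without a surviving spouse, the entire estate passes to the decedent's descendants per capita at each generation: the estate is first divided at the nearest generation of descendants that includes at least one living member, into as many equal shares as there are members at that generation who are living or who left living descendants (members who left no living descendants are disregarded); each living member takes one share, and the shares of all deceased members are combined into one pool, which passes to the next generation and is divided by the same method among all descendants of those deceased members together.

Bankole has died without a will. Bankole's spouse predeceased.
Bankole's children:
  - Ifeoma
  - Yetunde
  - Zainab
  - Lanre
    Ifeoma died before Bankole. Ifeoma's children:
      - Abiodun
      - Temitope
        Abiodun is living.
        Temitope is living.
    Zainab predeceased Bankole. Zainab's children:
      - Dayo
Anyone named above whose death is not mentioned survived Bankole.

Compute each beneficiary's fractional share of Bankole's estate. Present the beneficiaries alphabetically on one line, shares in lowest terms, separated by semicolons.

Abiodun 1/6; Dayo 1/6; Lanre 1/4; Temitope 1/6; Yetunde 1/4

There is no surviving spouse, so the entire estate passes to Bankole's descendants per capita at each generation.
At generation 1 (Ifeoma, Yetunde, Zainab, Lanre) there are 4 shares of (1)/4 = 1/4 each.
Living: Yetunde and Lanre — each takes 1/4.
Deceased: Ifeoma and Zainab. Their combined 1/2 is pooled and carried to generation 2.
At generation 2 (Abiodun, Temitope, Dayo) there are 3 shares of (1/2)/3 = 1/6 each.
Living: Abiodun, Temitope, and Dayo — each takes 1/6.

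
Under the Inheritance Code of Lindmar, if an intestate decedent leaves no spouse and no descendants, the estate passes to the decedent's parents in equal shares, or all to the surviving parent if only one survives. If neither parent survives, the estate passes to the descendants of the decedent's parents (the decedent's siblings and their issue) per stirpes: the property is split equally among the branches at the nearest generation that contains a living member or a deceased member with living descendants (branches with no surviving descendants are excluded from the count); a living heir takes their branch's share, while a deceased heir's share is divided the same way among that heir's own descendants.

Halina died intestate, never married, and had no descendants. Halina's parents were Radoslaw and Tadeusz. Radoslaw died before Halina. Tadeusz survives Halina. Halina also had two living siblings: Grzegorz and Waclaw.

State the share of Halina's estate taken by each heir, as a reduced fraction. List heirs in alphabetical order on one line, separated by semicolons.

Tadeusz 1

Only one parent, Tadeusz, survives, so Tadeusz takes the entire estate. The siblings take nothing because a surviving parent has priority.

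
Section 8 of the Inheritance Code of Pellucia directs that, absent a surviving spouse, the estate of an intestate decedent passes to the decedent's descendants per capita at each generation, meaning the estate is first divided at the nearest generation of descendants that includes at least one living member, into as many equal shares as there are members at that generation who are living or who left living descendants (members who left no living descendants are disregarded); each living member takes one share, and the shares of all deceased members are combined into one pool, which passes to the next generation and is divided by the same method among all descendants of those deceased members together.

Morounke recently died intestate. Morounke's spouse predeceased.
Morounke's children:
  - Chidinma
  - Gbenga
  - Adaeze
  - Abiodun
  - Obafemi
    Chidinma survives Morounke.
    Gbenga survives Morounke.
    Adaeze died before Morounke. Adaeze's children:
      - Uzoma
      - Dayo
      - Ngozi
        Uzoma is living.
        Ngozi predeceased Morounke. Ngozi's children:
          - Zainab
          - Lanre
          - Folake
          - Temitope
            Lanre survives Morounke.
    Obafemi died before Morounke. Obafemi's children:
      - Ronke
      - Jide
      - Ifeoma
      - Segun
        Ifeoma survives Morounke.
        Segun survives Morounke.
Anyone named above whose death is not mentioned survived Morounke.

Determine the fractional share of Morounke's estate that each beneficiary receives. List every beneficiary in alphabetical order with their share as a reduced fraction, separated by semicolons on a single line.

Abiodun 1/5; Chidinma 1/5; Dayo 2/35; Folake 1/70; Gbenga 1/5; Ifeoma 2/35; Jide 2/35; Lanre 1/70; Ronke 2/35; Segun 2/35; Temitope 1/70; Uzoma 2/35; Zainab 1/70

There is no surviving spouse, so the entire estate passes to Morounke's descendants per capita at each generation.
At generation 1 (Chidinma, Gbenga, Adaeze, Abiodun, Obafemi) there are 5 shares of (1)/5 = 1/5 each.
Living: Chidinma, Gbenga, and Abiodun — each takes 1/5.
Deceased: Adaeze and Obafemi. Their combined 2/5 is pooled and carried to generation 2.
At generation 2 (Uzoma, Dayo, Ngozi, Ronke, Jide, Ifeoma, Segun) there are 7 shares of (2/5)/7 = 2/35 each.
Living: Uzoma, Dayo, Ronke, Jide, Ifeoma, and Segun — each takes 2/35.
Deceased: Ngozi. That 2/35 share is carried to generation 3.
At generation 3 (Zainab, Lanre, Folake, Temitope) there are 4 shares of (2/35)/4 = 1/70 each.
Living: Zainab, Lanre, Folake, and Temitope — each takes 1/70.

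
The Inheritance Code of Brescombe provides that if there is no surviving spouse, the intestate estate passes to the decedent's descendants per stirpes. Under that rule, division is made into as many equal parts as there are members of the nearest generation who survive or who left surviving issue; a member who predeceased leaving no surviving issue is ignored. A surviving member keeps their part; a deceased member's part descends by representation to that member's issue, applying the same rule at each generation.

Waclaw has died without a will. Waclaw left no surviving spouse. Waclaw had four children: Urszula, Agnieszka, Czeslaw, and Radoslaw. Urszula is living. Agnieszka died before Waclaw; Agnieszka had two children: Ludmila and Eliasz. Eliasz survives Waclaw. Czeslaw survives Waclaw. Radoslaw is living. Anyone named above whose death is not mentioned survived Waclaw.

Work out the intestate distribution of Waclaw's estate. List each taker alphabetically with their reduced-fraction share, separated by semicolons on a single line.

There is no surviving spouse, so the entire estate passes to Waclaw's descendants per stirpes.
The estate is divided into 4 equal shares of 1/4 among Urszula, Agnieszka, Czeslaw, Radoslaw.
Urszula is living and takes 1/4.
Agnieszka predeceased; the 1/4 allotted to Agnieszka's branch passes to Agnieszka's issue by representation.
The 1/4 is divided into 2 equal shares of 1/8 among Ludmila, Eliasz.
Ludmila is living and takes 1/8.
Eliasz is living and takes 1/8.
Czeslaw is living and takes 1/4.
Radoslaw is living and takes 1/4.

Czeslaw 1/4; Eliasz 1/8; Ludmila 1/8; Radoslaw 1/4; Urszula 1/4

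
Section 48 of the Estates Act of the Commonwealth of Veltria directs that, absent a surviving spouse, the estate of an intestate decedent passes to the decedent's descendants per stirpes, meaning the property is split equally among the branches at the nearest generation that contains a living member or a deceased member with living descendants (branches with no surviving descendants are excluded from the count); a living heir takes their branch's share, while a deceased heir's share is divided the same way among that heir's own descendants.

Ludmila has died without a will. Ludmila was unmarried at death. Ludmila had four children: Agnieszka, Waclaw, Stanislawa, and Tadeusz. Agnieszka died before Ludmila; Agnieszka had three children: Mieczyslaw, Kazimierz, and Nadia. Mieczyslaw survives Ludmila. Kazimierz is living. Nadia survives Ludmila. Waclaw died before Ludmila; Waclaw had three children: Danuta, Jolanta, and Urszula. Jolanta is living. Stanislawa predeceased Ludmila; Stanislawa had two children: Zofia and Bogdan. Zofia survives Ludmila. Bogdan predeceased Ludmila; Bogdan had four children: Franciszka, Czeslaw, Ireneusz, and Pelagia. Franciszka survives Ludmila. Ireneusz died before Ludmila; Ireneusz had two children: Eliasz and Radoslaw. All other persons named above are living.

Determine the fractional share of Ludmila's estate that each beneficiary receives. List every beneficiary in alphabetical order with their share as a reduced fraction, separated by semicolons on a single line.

There is no surviving spouse, so the entire estate passes to Ludmila's descendants per stirpes.
The estate is divided into 4 equal shares of 1/4 among Agnieszka, Waclaw, Stanislawa, Tadeusz.
Agnieszka predeceased; the 1/4 allotted to Agnieszka's branch passes to Agnieszka's issue by representation.
The 1/4 is divided into 3 equal shares of 1/12 among Mieczyslaw, Kazimierz, Nadia.
Mieczyslaw is living and takes 1/12.
Kazimierz is living and takes 1/12.
Nadia is living and takes 1/12.
Waclaw predeceased; the 1/4 allotted to Waclaw's branch passes to Waclaw's issue by representation.
The 1/4 is divided into 3 equal shares of 1/12 among Danuta, Jolanta, Urszula.
Danuta is living and takes 1/12.
Jolanta is living and takes 1/12.
Urszula is living and takes 1/12.
Stanislawa predeceased; the 1/4 allotted to Stanislawa's branch passes to Stanislawa's issue by representation.
The 1/4 is divided into 2 equal shares of 1/8 among Zofia, Bogdan.
Zofia is living and takes 1/8.
Bogdan predeceased; the 1/8 allotted to Bogdan's branch passes to Bogdan's issue by representation.
The 1/8 is divided into 4 equal shares of 1/32 among Franciszka, Czeslaw, Ireneusz, Pelagia.
Franciszka is living and takes 1/32.
Czeslaw is living and takes 1/32.
Ireneusz predeceased; the 1/32 allotted to Ireneusz's branch passes to Ireneusz's issue by representation.
The 1/32 is divided into 2 equal shares of 1/64 among Eliasz, Radoslaw.
Eliasz is living and takes 1/64.
Radoslaw is living and takes 1/64.
Pelagia is living and takes 1/32.
Tadeusz is living and takes 1/4.

Czeslaw 1/32; Danuta 1/12; Eliasz 1/64; Franciszka 1/32; Jolanta 1/12; Kazimierz 1/12; Mieczyslaw 1/12; Nadia 1/12; Pelagia 1/32; Radoslaw 1/64; Tadeusz 1/4; Urszula 1/12; Zofia 1/8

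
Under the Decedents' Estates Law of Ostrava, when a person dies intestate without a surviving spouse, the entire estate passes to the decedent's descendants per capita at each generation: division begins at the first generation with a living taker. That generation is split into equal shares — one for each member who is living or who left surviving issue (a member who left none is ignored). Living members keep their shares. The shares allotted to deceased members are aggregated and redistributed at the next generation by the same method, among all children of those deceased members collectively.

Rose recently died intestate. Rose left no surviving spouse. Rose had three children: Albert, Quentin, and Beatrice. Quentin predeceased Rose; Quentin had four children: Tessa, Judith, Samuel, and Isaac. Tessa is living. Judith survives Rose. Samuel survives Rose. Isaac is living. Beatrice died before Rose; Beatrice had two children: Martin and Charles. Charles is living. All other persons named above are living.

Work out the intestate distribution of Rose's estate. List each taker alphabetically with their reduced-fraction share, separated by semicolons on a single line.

Albert 1/3; Charles 1/9; Isaac 1/9; Judith 1/9; Martin 1/9; Samuel 1/9; Tessa 1/9

There is no surviving spouse, so the entire estate passes to Rose's descendants per capita at each generation.
At generation 1 (Albert, Quentin, Beatrice) there are 3 shares of (1)/3 = 1/3 each.
Living: Albert — each takes 1/3.
Deceased: Quentin and Beatrice. Their combined 2/3 is pooled and carried to generation 2.
At generation 2 (Tessa, Judith, Samuel, Isaac, Martin, Charles) there are 6 shares of (2/3)/6 = 1/9 each.
Living: Tessa, Judith, Samuel, Isaac, Martin, and Charles — each takes 1/9.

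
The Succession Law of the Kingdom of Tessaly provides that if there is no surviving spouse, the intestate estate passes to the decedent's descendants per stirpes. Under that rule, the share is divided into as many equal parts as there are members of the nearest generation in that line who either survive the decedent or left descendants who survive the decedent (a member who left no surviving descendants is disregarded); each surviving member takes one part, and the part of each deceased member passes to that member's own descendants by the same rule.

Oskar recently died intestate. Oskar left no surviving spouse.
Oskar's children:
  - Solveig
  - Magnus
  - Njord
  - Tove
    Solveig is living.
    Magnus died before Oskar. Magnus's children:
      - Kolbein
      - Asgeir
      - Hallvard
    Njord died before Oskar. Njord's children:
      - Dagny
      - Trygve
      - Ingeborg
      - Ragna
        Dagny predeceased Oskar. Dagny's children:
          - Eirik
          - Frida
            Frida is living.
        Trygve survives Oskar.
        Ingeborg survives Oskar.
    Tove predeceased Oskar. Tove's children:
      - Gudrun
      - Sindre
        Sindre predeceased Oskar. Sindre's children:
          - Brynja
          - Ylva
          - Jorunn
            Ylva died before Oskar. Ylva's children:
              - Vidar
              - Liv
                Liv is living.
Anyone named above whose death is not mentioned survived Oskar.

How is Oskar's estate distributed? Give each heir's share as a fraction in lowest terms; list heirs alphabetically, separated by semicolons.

Asgeir 1/12; Brynja 1/24; Eirik 1/32; Frida 1/32; Gudrun 1/8; Hallvard 1/12; Ingeborg 1/16; Jorunn 1/24; Kolbein 1/12; Liv 1/48; Ragna 1/16; Solveig 1/4; Trygve 1/16; Vidar 1/48

There is no surviving spouse, so the entire estate passes to Oskar's descendants per stirpes.
The estate is divided into 4 equal shares of 1/4 among Solveig, Magnus, Njord, Tove.
Solveig is living and takes 1/4.
Magnus predeceased; the 1/4 allotted to Magnus's branch passes to Magnus's issue by representation.
The 1/4 is divided into 3 equal shares of 1/12 among Kolbein, Asgeir, Hallvard.
Kolbein is living and takes 1/12.
Asgeir is living and takes 1/12.
Hallvard is living and takes 1/12.
Njord predeceased; the 1/4 allotted to Njord's branch passes to Njord's issue by representation.
The 1/4 is divided into 4 equal shares of 1/16 among Dagny, Trygve, Ingeborg, Ragna.
Dagny predeceased; the 1/16 allotted to Dagny's branch passes to Dagny's issue by representation.
The 1/16 is divided into 2 equal shares of 1/32 among Eirik, Frida.
Eirik is living and takes 1/32.
Frida is living and takes 1/32.
Trygve is living and takes 1/16.
Ingeborg is living and takes 1/16.
Ragna is living and takes 1/16.
Tove predeceased; the 1/4 allotted to Tove's branch passes to Tove's issue by representation.
The 1/4 is divided into 2 equal shares of 1/8 among Gudrun, Sindre.
Gudrun is living and takes 1/8.
Sindre predeceased; the 1/8 allotted to Sindre's branch passes to Sindre's issue by representation.
The 1/8 is divided into 3 equal shares of 1/24 among Brynja, Ylva, Jorunn.
Brynja is living and takes 1/24.
Ylva predeceased; the 1/24 allotted to Ylva's branch passes to Ylva's issue by representation.
The 1/24 is divided into 2 equal shares of 1/48 among Vidar, Liv.
Vidar is living and takes 1/48.
Liv is living and takes 1/48.
Jorunn is living and takes 1/24.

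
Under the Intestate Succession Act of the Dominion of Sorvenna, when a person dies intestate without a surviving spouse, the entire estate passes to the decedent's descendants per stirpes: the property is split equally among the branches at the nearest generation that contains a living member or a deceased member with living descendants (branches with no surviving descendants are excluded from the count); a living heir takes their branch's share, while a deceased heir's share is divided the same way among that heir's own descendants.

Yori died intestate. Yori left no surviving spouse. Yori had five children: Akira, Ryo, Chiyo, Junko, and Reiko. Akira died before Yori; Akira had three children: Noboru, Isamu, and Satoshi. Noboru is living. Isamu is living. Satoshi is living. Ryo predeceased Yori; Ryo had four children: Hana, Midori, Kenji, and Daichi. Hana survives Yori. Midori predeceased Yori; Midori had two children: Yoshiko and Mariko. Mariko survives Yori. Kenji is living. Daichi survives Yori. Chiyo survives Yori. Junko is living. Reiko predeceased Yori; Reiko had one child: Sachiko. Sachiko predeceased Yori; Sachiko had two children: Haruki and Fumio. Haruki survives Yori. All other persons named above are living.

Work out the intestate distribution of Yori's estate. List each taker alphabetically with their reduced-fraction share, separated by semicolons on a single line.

There is no surviving spouse, so the entire estate passes to Yori's descendants per stirpes.
The estate is divided into 5 equal shares of 1/5 among Akira, Ryo, Chiyo, Junko, Reiko.
Akira predeceased; the 1/5 allotted to Akira's branch passes to Akira's issue by representation.
The 1/5 is divided into 3 equal shares of 1/15 among Noboru, Isamu, Satoshi.
Noboru is living and takes 1/15.
Isamu is living and takes 1/15.
Satoshi is living and takes 1/15.
Ryo predeceased; the 1/5 allotted to Ryo's branch passes to Ryo's issue by representation.
The 1/5 is divided into 4 equal shares of 1/20 among Hana, Midori, Kenji, Daichi.
Hana is living and takes 1/20.
Midori predeceased; the 1/20 allotted to Midori's branch passes to Midori's issue by representation.
The 1/20 is divided into 2 equal shares of 1/40 among Yoshiko, Mariko.
Yoshiko is living and takes 1/40.
Mariko is living and takes 1/40.
Kenji is living and takes 1/20.
Daichi is living and takes 1/20.
Chiyo is living and takes 1/5.
Junko is living and takes 1/5.
Reiko predeceased; the 1/5 allotted to Reiko's branch passes to Reiko's issue by representation.
Sachiko's line is the sole branch at this level, so the full 1/5 passes to Sachiko's issue by representation.
The 1/5 is divided into 2 equal shares of 1/10 among Haruki, Fumio.
Haruki is living and takes 1/10.
Fumio is living and takes 1/10.

Chiyo 1/5; Daichi 1/20; Fumio 1/10; Hana 1/20; Haruki 1/10; Isamu 1/15; Junko 1/5; Kenji 1/20; Mariko 1/40; Noboru 1/15; Satoshi 1/15; Yoshiko 1/40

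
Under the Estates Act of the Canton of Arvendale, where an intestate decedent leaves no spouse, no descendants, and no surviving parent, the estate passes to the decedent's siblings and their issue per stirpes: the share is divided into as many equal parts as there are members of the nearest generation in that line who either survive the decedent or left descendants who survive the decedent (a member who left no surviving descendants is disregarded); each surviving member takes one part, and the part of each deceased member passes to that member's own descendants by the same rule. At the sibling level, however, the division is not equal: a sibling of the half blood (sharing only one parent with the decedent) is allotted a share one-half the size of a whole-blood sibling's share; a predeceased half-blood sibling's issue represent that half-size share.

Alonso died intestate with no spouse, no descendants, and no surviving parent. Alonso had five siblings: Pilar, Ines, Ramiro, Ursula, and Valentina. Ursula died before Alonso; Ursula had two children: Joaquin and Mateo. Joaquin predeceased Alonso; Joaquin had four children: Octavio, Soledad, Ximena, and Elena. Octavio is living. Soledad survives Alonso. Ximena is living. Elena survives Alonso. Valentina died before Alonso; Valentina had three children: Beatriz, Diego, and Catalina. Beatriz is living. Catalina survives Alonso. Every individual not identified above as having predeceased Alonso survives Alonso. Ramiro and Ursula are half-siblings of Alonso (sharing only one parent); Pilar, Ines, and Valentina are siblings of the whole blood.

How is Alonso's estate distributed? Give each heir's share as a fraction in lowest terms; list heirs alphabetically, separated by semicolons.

No spouse, descendants, or parent survives, so the estate passes to Alonso's siblings per stirpes.
Half-blood siblings count for one-half the weight of whole-blood siblings at the initial division.
Dividing 1 in proportion to weights (total weight 4): Pilar (weight 1) → 1/4; Ines (weight 1) → 1/4; Ramiro (weight 1/2) → 1/8; Ursula (weight 1/2) → 1/8; Valentina (weight 1) → 1/4.
Pilar is living and takes 1/4.
Ines is living and takes 1/4.
Ramiro is living and takes 1/8.
Ursula predeceased; the 1/8 allotted to Ursula's branch passes to Ursula's issue by representation.
The 1/8 is divided into 2 equal shares of 1/16 among Joaquin, Mateo.
Joaquin predeceased; the 1/16 allotted to Joaquin's branch passes to Joaquin's issue by representation.
The 1/16 is divided into 4 equal shares of 1/64 among Octavio, Soledad, Ximena, Elena.
Octavio is living and takes 1/64.
Soledad is living and takes 1/64.
Ximena is living and takes 1/64.
Elena is living and takes 1/64.
Mateo is living and takes 1/16.
Valentina predeceased; the 1/4 allotted to Valentina's branch passes to Valentina's issue by representation.
The 1/4 is divided into 3 equal shares of 1/12 among Beatriz, Diego, Catalina.
Beatriz is living and takes 1/12.
Diego is living and takes 1/12.
Catalina is living and takes 1/12.

Beatriz 1/12; Catalina 1/12; Diego 1/12; Elena 1/64; Ines 1/4; Mateo 1/16; Octavio 1/64; Pilar 1/4; Ramiro 1/8; Soledad 1/64; Ximena 1/64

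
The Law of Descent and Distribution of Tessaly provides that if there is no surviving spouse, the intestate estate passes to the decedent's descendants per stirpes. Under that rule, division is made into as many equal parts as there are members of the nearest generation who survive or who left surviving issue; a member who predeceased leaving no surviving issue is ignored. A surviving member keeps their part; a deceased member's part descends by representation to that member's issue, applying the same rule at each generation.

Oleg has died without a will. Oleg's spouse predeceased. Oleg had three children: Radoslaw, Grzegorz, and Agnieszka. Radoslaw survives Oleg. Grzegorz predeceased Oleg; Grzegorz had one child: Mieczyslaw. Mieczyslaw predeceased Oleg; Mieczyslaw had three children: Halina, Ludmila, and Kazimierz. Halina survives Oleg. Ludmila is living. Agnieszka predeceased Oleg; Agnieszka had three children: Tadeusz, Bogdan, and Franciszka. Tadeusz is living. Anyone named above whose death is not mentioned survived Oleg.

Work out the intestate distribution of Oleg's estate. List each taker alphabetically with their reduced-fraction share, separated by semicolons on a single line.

Bogdan 1/9; Franciszka 1/9; Halina 1/9; Kazimierz 1/9; Ludmila 1/9; Radoslaw 1/3; Tadeusz 1/9

There is no surviving spouse, so the entire estate passes to Oleg's descendants per stirpes.
The estate is divided into 3 equal shares of 1/3 among Radoslaw, Grzegorz, Agnieszka.
Radoslaw is living and takes 1/3.
Grzegorz predeceased; the 1/3 allotted to Grzegorz's branch passes to Grzegorz's issue by representation.
Mieczyslaw's line is the sole branch at this level, so the full 1/3 passes to Mieczyslaw's issue by representation.
The 1/3 is divided into 3 equal shares of 1/9 among Halina, Ludmila, Kazimierz.
Halina is living and takes 1/9.
Ludmila is living and takes 1/9.
Kazimierz is living and takes 1/9.
Agnieszka predeceased; the 1/3 allotted to Agnieszka's branch passes to Agnieszka's issue by representation.
The 1/3 is divided into 3 equal shares of 1/9 among Tadeusz, Bogdan, Franciszka.
Tadeusz is living and takes 1/9.
Bogdan is living and takes 1/9.
Franciszka is living and takes 1/9.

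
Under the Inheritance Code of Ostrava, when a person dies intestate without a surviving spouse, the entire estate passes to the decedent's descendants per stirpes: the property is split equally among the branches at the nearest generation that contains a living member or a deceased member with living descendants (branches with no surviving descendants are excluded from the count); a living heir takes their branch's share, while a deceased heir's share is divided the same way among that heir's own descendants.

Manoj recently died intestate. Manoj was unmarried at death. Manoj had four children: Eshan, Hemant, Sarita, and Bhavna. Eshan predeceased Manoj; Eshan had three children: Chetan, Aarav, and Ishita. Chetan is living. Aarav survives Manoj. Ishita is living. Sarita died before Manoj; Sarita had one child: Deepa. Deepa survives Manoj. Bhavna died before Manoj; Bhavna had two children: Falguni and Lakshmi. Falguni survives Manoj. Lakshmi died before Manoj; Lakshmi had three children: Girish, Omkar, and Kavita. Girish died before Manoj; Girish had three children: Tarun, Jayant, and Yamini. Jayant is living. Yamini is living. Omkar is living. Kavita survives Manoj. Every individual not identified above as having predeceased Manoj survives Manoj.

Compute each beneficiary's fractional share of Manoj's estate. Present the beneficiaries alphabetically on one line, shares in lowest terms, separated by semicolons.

Aarav 1/12; Chetan 1/12; Deepa 1/4; Falguni 1/8; Hemant 1/4; Ishita 1/12; Jayant 1/72; Kavita 1/24; Omkar 1/24; Tarun 1/72; Yamini 1/72

There is no surviving spouse, so the entire estate passes to Manoj's descendants per stirpes.
The estate is divided into 4 equal shares of 1/4 among Eshan, Hemant, Sarita, Bhavna.
Eshan predeceased; the 1/4 allotted to Eshan's branch passes to Eshan's issue by representation.
The 1/4 is divided into 3 equal shares of 1/12 among Chetan, Aarav, Ishita.
Chetan is living and takes 1/12.
Aarav is living and takes 1/12.
Ishita is living and takes 1/12.
Hemant is living and takes 1/4.
Sarita predeceased; the 1/4 allotted to Sarita's branch passes to Sarita's issue by representation.
Deepa is the sole taker at this level and receives the full 1/4.
Bhavna predeceased; the 1/4 allotted to Bhavna's branch passes to Bhavna's issue by representation.
The 1/4 is divided into 2 equal shares of 1/8 among Falguni, Lakshmi.
Falguni is living and takes 1/8.
Lakshmi predeceased; the 1/8 allotted to Lakshmi's branch passes to Lakshmi's issue by representation.
The 1/8 is divided into 3 equal shares of 1/24 among Girish, Omkar, Kavita.
Girish predeceased; the 1/24 allotted to Girish's branch passes to Girish's issue by representation.
The 1/24 is divided into 3 equal shares of 1/72 among Tarun, Jayant, Yamini.
Tarun is living and takes 1/72.
Jayant is living and takes 1/72.
Yamini is living and takes 1/72.
Omkar is living and takes 1/24.
Kavita is living and takes 1/24.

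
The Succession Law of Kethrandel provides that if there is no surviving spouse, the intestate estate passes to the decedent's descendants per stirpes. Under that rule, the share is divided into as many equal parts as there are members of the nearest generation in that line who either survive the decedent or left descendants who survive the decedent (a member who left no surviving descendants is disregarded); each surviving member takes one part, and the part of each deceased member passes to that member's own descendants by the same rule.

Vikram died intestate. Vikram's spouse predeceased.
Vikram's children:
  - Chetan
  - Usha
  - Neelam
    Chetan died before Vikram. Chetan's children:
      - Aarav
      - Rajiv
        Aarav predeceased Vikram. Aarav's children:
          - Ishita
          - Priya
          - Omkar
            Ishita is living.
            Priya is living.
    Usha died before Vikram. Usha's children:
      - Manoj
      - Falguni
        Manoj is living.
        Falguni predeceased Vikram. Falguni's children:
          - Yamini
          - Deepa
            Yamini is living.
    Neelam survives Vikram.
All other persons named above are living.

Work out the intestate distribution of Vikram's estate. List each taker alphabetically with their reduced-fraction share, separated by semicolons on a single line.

Deepa 1/12; Ishita 1/18; Manoj 1/6; Neelam 1/3; Omkar 1/18; Priya 1/18; Rajiv 1/6; Yamini 1/12

There is no surviving spouse, so the entire estate passes to Vikram's descendants per stirpes.
The estate is divided into 3 equal shares of 1/3 among Chetan, Usha, Neelam.
Chetan predeceased; the 1/3 allotted to Chetan's branch passes to Chetan's issue by representation.
The 1/3 is divided into 2 equal shares of 1/6 among Aarav, Rajiv.
Aarav predeceased; the 1/6 allotted to Aarav's branch passes to Aarav's issue by representation.
The 1/6 is divided into 3 equal shares of 1/18 among Ishita, Priya, Omkar.
Ishita is living and takes 1/18.
Priya is living and takes 1/18.
Omkar is living and takes 1/18.
Rajiv is living and takes 1/6.
Usha predeceased; the 1/3 allotted to Usha's branch passes to Usha's issue by representation.
The 1/3 is divided into 2 equal shares of 1/6 among Manoj, Falguni.
Manoj is living and takes 1/6.
Falguni predeceased; the 1/6 allotted to Falguni's branch passes to Falguni's issue by representation.
The 1/6 is divided into 2 equal shares of 1/12 among Yamini, Deepa.
Yamini is living and takes 1/12.
Deepa is living and takes 1/12.
Neelam is living and takes 1/3.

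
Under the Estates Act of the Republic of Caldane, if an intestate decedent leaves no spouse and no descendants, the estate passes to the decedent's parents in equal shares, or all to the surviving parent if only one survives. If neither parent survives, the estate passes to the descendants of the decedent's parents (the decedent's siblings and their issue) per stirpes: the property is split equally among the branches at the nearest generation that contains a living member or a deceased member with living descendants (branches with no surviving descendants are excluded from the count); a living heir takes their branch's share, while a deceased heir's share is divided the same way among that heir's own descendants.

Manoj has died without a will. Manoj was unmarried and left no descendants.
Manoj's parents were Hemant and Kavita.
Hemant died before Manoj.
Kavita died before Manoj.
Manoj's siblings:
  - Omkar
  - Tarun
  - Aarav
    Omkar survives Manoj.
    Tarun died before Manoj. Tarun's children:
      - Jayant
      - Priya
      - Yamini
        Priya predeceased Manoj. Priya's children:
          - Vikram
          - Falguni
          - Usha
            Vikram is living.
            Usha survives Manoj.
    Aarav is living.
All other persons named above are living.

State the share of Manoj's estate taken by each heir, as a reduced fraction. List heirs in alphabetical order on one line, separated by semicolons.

Neither parent survives and there are no descendants, so the estate passes to Manoj's siblings and their issue per stirpes.
The estate is divided into 3 equal shares of 1/3 among Omkar, Tarun, Aarav.
Omkar is living and takes 1/3.
Tarun predeceased; the 1/3 allotted to Tarun's branch passes to Tarun's issue by representation.
The 1/3 is divided into 3 equal shares of 1/9 among Jayant, Priya, Yamini.
Jayant is living and takes 1/9.
Priya predeceased; the 1/9 allotted to Priya's branch passes to Priya's issue by representation.
The 1/9 is divided into 3 equal shares of 1/27 among Vikram, Falguni, Usha.
Vikram is living and takes 1/27.
Falguni is living and takes 1/27.
Usha is living and takes 1/27.
Yamini is living and takes 1/9.
Aarav is living and takes 1/3.

Aarav 1/3; Falguni 1/27; Jayant 1/9; Omkar 1/3; Usha 1/27; Vikram 1/27; Yamini 1/9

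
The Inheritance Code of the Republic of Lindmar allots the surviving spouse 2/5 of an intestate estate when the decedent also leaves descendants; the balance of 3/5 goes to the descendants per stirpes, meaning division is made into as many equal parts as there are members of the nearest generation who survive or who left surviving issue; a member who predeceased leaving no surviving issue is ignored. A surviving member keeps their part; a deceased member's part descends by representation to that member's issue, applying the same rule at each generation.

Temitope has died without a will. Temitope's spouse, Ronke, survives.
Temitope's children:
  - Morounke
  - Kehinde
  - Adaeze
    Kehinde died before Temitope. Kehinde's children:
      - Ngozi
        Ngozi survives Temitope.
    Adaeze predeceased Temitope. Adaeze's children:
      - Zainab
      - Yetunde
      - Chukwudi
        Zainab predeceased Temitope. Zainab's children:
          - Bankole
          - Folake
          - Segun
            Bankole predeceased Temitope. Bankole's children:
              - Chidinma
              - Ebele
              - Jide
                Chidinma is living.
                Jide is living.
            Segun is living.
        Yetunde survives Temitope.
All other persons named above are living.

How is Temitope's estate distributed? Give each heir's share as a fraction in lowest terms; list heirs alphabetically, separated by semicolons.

Ronke, as surviving spouse, takes 2/5.
The remaining 3/5 passes to Temitope's descendants per stirpes.
The 3/5 is divided into 3 equal shares of 1/5 among Morounke, Kehinde, Adaeze.
Morounke is living and takes 1/5.
Kehinde predeceased; the 1/5 allotted to Kehinde's branch passes to Kehinde's issue by representation.
Ngozi is the sole taker at this level and receives the full 1/5.
Adaeze predeceased; the 1/5 allotted to Adaeze's branch passes to Adaeze's issue by representation.
The 1/5 is divided into 3 equal shares of 1/15 among Zainab, Yetunde, Chukwudi.
Zainab predeceased; the 1/15 allotted to Zainab's branch passes to Zainab's issue by representation.
The 1/15 is divided into 3 equal shares of 1/45 among Bankole, Folake, Segun.
Bankole predeceased; the 1/45 allotted to Bankole's branch passes to Bankole's issue by representation.
The 1/45 is divided into 3 equal shares of 1/135 among Chidinma, Ebele, Jide.
Chidinma is living and takes 1/135.
Ebele is living and takes 1/135.
Jide is living and takes 1/135.
Folake is living and takes 1/45.
Segun is living and takes 1/45.
Yetunde is living and takes 1/15.
Chukwudi is living and takes 1/15.

Chidinma 1/135; Chukwudi 1/15; Ebele 1/135; Folake 1/45; Jide 1/135; Morounke 1/5; Ngozi 1/5; Ronke 2/5; Segun 1/45; Yetunde 1/15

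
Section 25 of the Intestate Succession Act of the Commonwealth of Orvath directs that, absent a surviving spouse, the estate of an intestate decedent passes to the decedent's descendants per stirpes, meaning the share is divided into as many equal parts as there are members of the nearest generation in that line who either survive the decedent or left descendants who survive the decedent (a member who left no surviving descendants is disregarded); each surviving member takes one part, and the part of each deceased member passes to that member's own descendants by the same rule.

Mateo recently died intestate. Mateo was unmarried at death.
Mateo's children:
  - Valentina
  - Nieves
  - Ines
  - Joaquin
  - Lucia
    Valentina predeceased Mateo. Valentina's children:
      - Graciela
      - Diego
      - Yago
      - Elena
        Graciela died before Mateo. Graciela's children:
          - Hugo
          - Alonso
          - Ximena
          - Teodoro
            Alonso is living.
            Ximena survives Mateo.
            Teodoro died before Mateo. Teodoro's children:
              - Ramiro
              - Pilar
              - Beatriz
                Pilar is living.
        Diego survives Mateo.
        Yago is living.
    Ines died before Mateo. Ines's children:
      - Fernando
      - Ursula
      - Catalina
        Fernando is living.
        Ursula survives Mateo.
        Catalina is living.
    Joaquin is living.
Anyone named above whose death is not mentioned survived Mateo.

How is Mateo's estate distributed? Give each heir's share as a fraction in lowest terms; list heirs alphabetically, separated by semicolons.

There is no surviving spouse, so the entire estate passes to Mateo's descendants per stirpes.
The estate is divided into 5 equal shares of 1/5 among Valentina, Nieves, Ines, Joaquin, Lucia.
Valentina predeceased; the 1/5 allotted to Valentina's branch passes to Valentina's issue by representation.
The 1/5 is divided into 4 equal shares of 1/20 among Graciela, Diego, Yago, Elena.
Graciela predeceased; the 1/20 allotted to Graciela's branch passes to Graciela's issue by representation.
The 1/20 is divided into 4 equal shares of 1/80 among Hugo, Alonso, Ximena, Teodoro.
Hugo is living and takes 1/80.
Alonso is living and takes 1/80.
Ximena is living and takes 1/80.
Teodoro predeceased; the 1/80 allotted to Teodoro's branch passes to Teodoro's issue by representation.
The 1/80 is divided into 3 equal shares of 1/240 among Ramiro, Pilar, Beatriz.
Ramiro is living and takes 1/240.
Pilar is living and takes 1/240.
Beatriz is living and takes 1/240.
Diego is living and takes 1/20.
Yago is living and takes 1/20.
Elena is living and takes 1/20.
Nieves is living and takes 1/5.
Ines predeceased; the 1/5 allotted to Ines's branch passes to Ines's issue by representation.
The 1/5 is divided into 3 equal shares of 1/15 among Fernando, Ursula, Catalina.
Fernando is living and takes 1/15.
Ursula is living and takes 1/15.
Catalina is living and takes 1/15.
Joaquin is living and takes 1/5.
Lucia is living and takes 1/5.

Alonso 1/80; Beatriz 1/240; Catalina 1/15; Diego 1/20; Elena 1/20; Fernando 1/15; Hugo 1/80; Joaquin 1/5; Lucia 1/5; Nieves 1/5; Pilar 1/240; Ramiro 1/240; Ursula 1/15; Ximena 1/80; Yago 1/20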